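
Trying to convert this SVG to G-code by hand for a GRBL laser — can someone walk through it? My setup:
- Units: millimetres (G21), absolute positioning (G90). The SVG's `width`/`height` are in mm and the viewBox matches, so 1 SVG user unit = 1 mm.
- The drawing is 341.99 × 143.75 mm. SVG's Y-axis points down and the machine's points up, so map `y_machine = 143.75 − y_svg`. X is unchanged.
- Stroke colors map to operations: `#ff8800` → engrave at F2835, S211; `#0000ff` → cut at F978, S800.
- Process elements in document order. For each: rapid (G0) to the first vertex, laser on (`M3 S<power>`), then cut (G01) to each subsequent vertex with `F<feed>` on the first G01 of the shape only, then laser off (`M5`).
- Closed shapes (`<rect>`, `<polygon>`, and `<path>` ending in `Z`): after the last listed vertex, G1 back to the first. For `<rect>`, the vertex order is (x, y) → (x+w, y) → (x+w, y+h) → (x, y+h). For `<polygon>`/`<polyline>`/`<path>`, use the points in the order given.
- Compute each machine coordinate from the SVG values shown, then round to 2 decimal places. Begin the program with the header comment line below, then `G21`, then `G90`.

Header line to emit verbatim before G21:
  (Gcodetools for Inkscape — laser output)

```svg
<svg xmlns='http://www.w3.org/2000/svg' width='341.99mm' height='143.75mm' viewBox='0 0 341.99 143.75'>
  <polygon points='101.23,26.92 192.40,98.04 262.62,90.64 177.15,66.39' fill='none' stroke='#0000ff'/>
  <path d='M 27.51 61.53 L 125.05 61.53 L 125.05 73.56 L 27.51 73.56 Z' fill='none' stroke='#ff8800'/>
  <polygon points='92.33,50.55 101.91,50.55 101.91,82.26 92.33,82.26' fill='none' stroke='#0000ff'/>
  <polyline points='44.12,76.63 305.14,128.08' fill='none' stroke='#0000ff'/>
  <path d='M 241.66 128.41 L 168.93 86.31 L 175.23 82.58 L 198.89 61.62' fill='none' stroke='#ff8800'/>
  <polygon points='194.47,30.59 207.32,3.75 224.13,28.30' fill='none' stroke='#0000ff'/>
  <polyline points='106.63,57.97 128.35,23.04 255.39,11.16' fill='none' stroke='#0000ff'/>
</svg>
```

viewBox `0 0 341.99 143.75` with mm width/height → 1 unit = 1 mm. Flip: y_m = 143.75 − y_svg.

**Shape 1** — `<polygon>` closed polygon, stroke `#0000ff` → cut (S800, F978). Machine vertices: (101.23,116.83) → (192.40,45.71) → (262.62,53.11) → (177.15,77.36) → (101.23,116.83). Closed: final G1 returns to the first vertex.

**Shape 2** — `<path>` rectangle, stroke `#ff8800` → engrave (S211, F2835). Machine vertices: (27.51,82.22) → (125.05,82.22) → (125.05,70.19) → (27.51,70.19) → (27.51,82.22). Closed: final G1 returns to the first vertex.

**Shape 3** — `<polygon>` rectangle, stroke `#0000ff` → cut (S800, F978). Machine vertices: (92.33,93.20) → (101.91,93.20) → (101.91,61.49) → (92.33,61.49) → (92.33,93.20). Closed: final G1 returns to the first vertex.

**Shape 4** — `<polyline>` line segment, stroke `#0000ff` → cut (S800, F978). Machine vertices: (44.12,67.12) → (305.14,15.67). Open path.

**Shape 5** — `<path>` open polyline, stroke `#ff8800` → engrave (S211, F2835). Machine vertices: (241.66,15.34) → (168.93,57.44) → (175.23,61.17) → (198.89,82.13). Open path.

**Shape 6** — `<polygon>` regular polygon, stroke `#0000ff` → cut (S800, F978). Machine vertices: (194.47,113.16) → (207.32,140.00) → (224.13,115.45) → (194.47,113.16). Closed: final G1 returns to the first vertex.

**Shape 7** — `<polyline>` open polyline, stroke `#0000ff` → cut (S800, F978). Machine vertices: (106.63,85.78) → (128.35,120.71) → (255.39,132.59). Open path.

(Gcodetools for Inkscape — laser output)
G21
G90
G0 X101.23 Y116.83
M3 S800
G01 X192.40 Y45.71 F978
G01 X262.62 Y53.11
G01 X177.15 Y77.36
G01 X101.23 Y116.83
M5
G0 X27.51 Y82.22
M3 S211
G01 X125.05 Y82.22 F2835
G01 X125.05 Y70.19
G01 X27.51 Y70.19
G01 X27.51 Y82.22
M5
G0 X92.33 Y93.20
M3 S800
G01 X101.91 Y93.20 F978
G01 X101.91 Y61.49
G01 X92.33 Y61.49
G01 X92.33 Y93.20
M5
G0 X44.12 Y67.12
M3 S800
G01 X305.14 Y15.67 F978
M5
G0 X241.66 Y15.34
M3 S211
G01 X168.93 Y57.44 F2835
G01 X175.23 Y61.17
G01 X198.89 Y82.13
M5
G0 X194.47 Y113.16
M3 S800
G01 X207.32 Y140.00 F978
G01 X224.13 Y115.45
G01 X194.47 Y113.16
M5
G0 X106.63 Y85.78
M3 S800
G01 X128.35 Y120.71 F978
G01 X255.39 Y132.59
M5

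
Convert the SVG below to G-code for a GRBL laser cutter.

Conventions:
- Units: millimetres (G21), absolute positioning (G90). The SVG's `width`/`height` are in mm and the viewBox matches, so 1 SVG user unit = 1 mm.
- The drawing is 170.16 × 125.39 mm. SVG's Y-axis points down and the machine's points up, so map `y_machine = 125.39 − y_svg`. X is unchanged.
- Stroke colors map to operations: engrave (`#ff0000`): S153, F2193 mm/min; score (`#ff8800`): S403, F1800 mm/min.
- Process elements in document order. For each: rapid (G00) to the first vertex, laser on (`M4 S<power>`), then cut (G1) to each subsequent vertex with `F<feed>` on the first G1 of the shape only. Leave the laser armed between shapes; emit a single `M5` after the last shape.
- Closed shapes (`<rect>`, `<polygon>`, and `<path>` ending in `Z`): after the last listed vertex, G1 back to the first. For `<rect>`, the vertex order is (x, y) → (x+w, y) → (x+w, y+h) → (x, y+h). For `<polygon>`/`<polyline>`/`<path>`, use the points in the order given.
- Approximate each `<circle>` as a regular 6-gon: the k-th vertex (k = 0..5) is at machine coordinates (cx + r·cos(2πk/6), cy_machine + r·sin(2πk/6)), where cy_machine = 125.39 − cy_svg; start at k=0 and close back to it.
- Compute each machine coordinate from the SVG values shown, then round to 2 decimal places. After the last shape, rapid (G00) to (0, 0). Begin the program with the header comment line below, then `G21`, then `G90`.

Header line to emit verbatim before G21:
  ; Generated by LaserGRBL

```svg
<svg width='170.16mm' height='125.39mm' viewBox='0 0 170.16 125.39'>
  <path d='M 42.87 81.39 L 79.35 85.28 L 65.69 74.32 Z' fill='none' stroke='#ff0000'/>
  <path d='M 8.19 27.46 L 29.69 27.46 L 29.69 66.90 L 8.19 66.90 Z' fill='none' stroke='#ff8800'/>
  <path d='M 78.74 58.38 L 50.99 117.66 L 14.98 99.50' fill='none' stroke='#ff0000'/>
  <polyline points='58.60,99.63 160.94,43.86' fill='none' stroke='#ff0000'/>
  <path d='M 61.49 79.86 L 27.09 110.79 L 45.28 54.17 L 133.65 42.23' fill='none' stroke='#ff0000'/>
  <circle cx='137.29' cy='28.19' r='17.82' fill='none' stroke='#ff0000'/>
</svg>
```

Since the viewBox matches the mm dimensions, user units are millimetres directly. The only transform is the Y-flip y_m = 125.39 − y_svg.

Shape 1 is a closed polygon drawn with `<path>`. Its stroke #ff0000 means engrave at S153, F2193. After flipping Y the toolpath is (42.87,44.00) → (79.35,40.11) → (65.69,51.07) → (42.87,44.00), returning to the start.

Shape 2 is a rectangle drawn with `<path>`. Its stroke #ff8800 means score at S403, F1800. After flipping Y the toolpath is (8.19,97.93) → (29.69,97.93) → (29.69,58.49) → (8.19,58.49) → (8.19,97.93), returning to the start.

Shape 3 is a open polyline drawn with `<path>`. Its stroke #ff0000 means engrave at S153, F2193. After flipping Y the toolpath is (78.74,67.01) → (50.99,7.73) → (14.98,25.89).

Shape 4 is a line segment drawn with `<polyline>`. Its stroke #ff0000 means engrave at S153, F2193. After flipping Y the toolpath is (58.60,25.76) → (160.94,81.53).

Shape 5 is a open polyline drawn with `<path>`. Its stroke #ff0000 means engrave at S153, F2193. After flipping Y the toolpath is (61.49,45.53) → (27.09,14.60) → (45.28,71.22) → (133.65,83.16).

Shape 6 is a circle drawn with `<circle>`. Its stroke #ff0000 means engrave at S153, F2193. After flipping Y the toolpath is (155.11,97.20) → (146.20,112.63) → (128.38,112.63) → (119.47,97.20) → (128.38,81.77) → (146.20,81.77) → (155.11,97.20), returning to the start.

; Generated by LaserGRBL
G21
G90
G00 X42.87 Y44.00
M4 S153
G1 X79.35 Y40.11 F2193
G1 X65.69 Y51.07
G1 X42.87 Y44.00
G00 X8.19 Y97.93
M4 S403
G1 X29.69 Y97.93 F1800
G1 X29.69 Y58.49
G1 X8.19 Y58.49
G1 X8.19 Y97.93
G00 X78.74 Y67.01
M4 S153
G1 X50.99 Y7.73 F2193
G1 X14.98 Y25.89
G00 X58.60 Y25.76
M4 S153
G1 X160.94 Y81.53 F2193
G00 X61.49 Y45.53
M4 S153
G1 X27.09 Y14.60 F2193
G1 X45.28 Y71.22
G1 X133.65 Y83.16
G00 X155.11 Y97.20
M4 S153
G1 X146.20 Y112.63 F2193
G1 X128.38 Y112.63
G1 X119.47 Y97.20
G1 X128.38 Y81.77
G1 X146.20 Y81.77
G1 X155.11 Y97.20
M5
G00 X0.00 Y0.00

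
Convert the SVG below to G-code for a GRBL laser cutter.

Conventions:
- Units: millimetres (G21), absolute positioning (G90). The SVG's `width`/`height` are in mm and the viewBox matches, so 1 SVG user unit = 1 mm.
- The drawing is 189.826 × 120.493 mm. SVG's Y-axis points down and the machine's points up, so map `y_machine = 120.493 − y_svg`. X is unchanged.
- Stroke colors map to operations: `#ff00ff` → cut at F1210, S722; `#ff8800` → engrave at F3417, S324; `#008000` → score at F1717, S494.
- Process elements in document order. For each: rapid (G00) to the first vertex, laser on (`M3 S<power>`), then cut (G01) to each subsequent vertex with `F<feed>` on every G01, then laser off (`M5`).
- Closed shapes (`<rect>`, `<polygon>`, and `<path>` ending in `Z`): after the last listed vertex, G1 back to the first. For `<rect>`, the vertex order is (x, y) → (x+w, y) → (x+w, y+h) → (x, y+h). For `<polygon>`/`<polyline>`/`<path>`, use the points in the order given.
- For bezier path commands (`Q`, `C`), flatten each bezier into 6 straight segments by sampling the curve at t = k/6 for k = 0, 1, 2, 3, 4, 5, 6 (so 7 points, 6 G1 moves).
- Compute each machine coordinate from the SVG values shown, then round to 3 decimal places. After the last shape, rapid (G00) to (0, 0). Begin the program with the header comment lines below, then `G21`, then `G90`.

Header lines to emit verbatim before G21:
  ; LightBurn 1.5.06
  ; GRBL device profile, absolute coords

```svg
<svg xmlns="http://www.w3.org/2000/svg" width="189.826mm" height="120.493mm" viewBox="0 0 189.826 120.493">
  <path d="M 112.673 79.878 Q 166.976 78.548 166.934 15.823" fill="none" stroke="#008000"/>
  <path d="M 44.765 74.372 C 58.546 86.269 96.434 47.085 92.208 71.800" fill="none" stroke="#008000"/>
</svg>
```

; LightBurn 1.5.06
; GRBL device profile, absolute coords
G21
G90
G00 X112.673 Y40.615
M3 S494
G01 X129.264 Y42.764 F1717
G01 X142.837 Y48.323 F1717
G01 X153.390 Y57.294 F1717
G01 X160.924 Y69.675 F1717
G01 X165.438 Y85.467 F1717
G01 X166.934 Y104.670 F1717
M5
G00 X44.765 Y46.121
M3 S494
G01 X53.358 Y43.897 F1717
G01 X64.129 Y46.992 F1717
G01 X75.239 Y52.214 F1717
G01 X84.849 Y56.367 F1717
G01 X91.118 Y56.258 F1717
G01 X92.208 Y48.693 F1717
M5
G00 X0.000 Y0.000

viewBox `0 0 189.826 120.493` with mm width/height → 1 unit = 1 mm. Flip: y_m = 120.493 − y_svg.

**Shape 1** — `<path>` quadratic bezier, stroke `#008000` → score (S494, F1717). Control points (SVG): P0=(112.673,79.878), P1=(166.976,78.548), P2=(166.934,15.823); sampled at t=k/6. Machine vertices: (112.673,40.615) → (129.264,42.764) → (142.837,48.323) → (153.390,57.294) → (160.924,69.675) → (165.438,85.467) → (166.934,104.670). Open path.

**Shape 2** — `<path>` cubic bezier, stroke `#008000` → score (S494, F1717). Control points (SVG): P0=(44.765,74.372), P1=(58.546,86.269), P2=(96.434,47.085), P3=(92.208,71.800); sampled at t=k/6. Machine vertices: (44.765,46.121) → (53.358,43.897) → (64.129,46.992) → (75.239,52.214) → (84.849,56.367) → (91.118,56.258) → (92.208,48.693). Open path.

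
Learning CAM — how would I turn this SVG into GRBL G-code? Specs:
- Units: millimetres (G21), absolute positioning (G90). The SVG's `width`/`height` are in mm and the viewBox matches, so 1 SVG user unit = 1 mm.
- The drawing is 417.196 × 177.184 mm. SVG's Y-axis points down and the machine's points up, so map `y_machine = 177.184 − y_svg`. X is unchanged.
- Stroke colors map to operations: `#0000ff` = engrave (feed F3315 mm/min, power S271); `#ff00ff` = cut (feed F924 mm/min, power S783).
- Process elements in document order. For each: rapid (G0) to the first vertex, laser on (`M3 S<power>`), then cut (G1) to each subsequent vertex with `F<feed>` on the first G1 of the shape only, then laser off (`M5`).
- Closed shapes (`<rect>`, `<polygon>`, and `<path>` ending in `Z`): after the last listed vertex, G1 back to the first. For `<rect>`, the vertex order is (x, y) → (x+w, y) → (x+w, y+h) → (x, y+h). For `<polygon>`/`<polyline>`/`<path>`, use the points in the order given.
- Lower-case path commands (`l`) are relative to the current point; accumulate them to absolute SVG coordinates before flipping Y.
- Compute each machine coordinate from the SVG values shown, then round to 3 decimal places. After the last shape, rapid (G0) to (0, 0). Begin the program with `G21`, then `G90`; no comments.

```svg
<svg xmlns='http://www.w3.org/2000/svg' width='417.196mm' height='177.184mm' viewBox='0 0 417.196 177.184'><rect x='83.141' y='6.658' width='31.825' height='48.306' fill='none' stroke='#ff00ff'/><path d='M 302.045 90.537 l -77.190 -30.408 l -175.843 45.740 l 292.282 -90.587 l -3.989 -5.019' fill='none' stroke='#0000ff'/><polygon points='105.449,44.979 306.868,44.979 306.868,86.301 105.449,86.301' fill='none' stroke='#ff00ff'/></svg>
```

G21
G90
G0 X83.141 Y170.526
M3 S783
G1 X114.966 Y170.526 F924
G1 X114.966 Y122.220
G1 X83.141 Y122.220
G1 X83.141 Y170.526
M5
G0 X302.045 Y86.647
M3 S271
G1 X224.855 Y117.055 F3315
G1 X49.012 Y71.315
G1 X341.294 Y161.902
G1 X337.305 Y166.921
M5
G0 X105.449 Y132.205
M3 S783
G1 X306.868 Y132.205 F924
G1 X306.868 Y90.883
G1 X105.449 Y90.883
G1 X105.449 Y132.205
M5
G0 X0.000 Y0.000

viewBox `0 0 417.196 177.184` with mm width/height → 1 unit = 1 mm. Flip: y_m = 177.184 − y_svg.

**Shape 1** — `<rect>` rectangle, stroke `#ff00ff` → cut (S783, F924). Machine vertices: (83.141,170.526) → (114.966,170.526) → (114.966,122.220) → (83.141,122.220) → (83.141,170.526). Closed: final G1 returns to the first vertex.

**Shape 2** — `<path>` open polyline, stroke `#0000ff` → engrave (S271, F3315). Machine vertices: (302.045,86.647) → (224.855,117.055) → (49.012,71.315) → (341.294,161.902) → (337.305,166.921). Open path.

**Shape 3** — `<polygon>` rectangle, stroke `#ff00ff` → cut (S783, F924). Machine vertices: (105.449,132.205) → (306.868,132.205) → (306.868,90.883) → (105.449,90.883) → (105.449,132.205). Closed: final G1 returns to the first vertex.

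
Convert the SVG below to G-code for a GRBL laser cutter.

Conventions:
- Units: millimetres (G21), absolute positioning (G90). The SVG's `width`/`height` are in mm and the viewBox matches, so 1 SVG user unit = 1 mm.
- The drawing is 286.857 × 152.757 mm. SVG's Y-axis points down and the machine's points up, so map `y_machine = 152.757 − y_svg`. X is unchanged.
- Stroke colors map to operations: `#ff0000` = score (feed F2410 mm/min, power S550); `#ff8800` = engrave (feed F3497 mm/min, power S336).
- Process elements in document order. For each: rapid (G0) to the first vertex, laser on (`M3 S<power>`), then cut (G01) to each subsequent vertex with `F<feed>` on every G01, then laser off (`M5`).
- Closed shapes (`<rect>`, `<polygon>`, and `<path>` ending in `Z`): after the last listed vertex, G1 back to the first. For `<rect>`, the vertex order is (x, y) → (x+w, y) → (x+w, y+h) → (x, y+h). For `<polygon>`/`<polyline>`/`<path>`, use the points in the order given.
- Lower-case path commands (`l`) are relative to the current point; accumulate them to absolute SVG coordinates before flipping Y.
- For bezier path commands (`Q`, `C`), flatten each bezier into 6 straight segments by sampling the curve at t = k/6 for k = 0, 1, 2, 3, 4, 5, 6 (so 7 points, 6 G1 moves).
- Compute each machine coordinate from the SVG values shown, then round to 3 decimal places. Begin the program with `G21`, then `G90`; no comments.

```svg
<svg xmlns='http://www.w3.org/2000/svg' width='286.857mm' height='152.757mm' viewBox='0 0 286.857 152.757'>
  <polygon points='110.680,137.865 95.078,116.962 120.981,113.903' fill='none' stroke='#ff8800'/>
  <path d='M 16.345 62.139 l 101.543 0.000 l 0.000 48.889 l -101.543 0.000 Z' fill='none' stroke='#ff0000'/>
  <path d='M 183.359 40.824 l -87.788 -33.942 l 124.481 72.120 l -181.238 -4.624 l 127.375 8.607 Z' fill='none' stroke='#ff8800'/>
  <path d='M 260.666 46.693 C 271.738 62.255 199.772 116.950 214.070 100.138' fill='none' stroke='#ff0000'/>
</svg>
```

viewBox `0 0 286.857 152.757` with mm width/height → 1 unit = 1 mm. Flip: y_m = 152.757 − y_svg.

**Shape 1** — `<polygon>` regular polygon, stroke `#ff8800` → engrave (S336, F3497). Machine vertices: (110.680,14.892) → (95.078,35.795) → (120.981,38.854) → (110.680,14.892). Closed: final G1 returns to the first vertex.

**Shape 2** — `<path>` rectangle, stroke `#ff0000` → score (S550, F2410). Machine vertices: (16.345,90.618) → (117.888,90.618) → (117.888,41.729) → (16.345,41.729) → (16.345,90.618). Closed: final G1 returns to the first vertex.

**Shape 3** — `<path>` closed polygon, stroke `#ff8800` → engrave (S336, F3497). Machine vertices: (183.359,111.933) → (95.571,145.875) → (220.052,73.755) → (38.814,78.379) → (166.189,69.772) → (183.359,111.933). Closed: final G1 returns to the first vertex.

**Shape 4** — `<path>` cubic bezier, stroke `#ff0000` → score (S550, F2410). Control points (SVG): P0=(260.666,46.693), P1=(271.738,62.255), P2=(199.772,116.950), P3=(214.070,100.138); sampled at t=k/6. Machine vertices: (260.666,106.064) → (260.066,95.534) → (250.329,81.555) → (236.158,67.201) → (222.256,55.545) → (213.326,49.660) → (214.070,52.619). Open path.

G21
G90
G0 X110.680 Y14.892
M3 S336
G01 X95.078 Y35.795 F3497
G01 X120.981 Y38.854 F3497
G01 X110.680 Y14.892 F3497
M5
G0 X16.345 Y90.618
M3 S550
G01 X117.888 Y90.618 F2410
G01 X117.888 Y41.729 F2410
G01 X16.345 Y41.729 F2410
G01 X16.345 Y90.618 F2410
M5
G0 X183.359 Y111.933
M3 S336
G01 X95.571 Y145.875 F3497
G01 X220.052 Y73.755 F3497
G01 X38.814 Y78.379 F3497
G01 X166.189 Y69.772 F3497
G01 X183.359 Y111.933 F3497
M5
G0 X260.666 Y106.064
M3 S550
G01 X260.066 Y95.534 F2410
G01 X250.329 Y81.555 F2410
G01 X236.158 Y67.201 F2410
G01 X222.256 Y55.545 F2410
G01 X213.326 Y49.660 F2410
G01 X214.070 Y52.619 F2410
M5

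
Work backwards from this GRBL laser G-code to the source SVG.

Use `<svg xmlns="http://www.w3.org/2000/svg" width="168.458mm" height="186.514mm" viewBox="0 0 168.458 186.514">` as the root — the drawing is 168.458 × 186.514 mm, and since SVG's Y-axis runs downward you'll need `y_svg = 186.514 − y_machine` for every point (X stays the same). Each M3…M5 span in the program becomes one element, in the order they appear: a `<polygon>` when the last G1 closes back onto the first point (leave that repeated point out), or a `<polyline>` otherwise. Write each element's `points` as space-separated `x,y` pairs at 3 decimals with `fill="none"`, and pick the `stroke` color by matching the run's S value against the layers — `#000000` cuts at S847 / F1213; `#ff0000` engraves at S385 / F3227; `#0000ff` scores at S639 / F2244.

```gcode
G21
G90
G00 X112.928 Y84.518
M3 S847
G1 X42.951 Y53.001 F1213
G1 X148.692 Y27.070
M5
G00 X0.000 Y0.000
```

<svg xmlns="http://www.w3.org/2000/svg" width="168.458mm" height="186.514mm" viewBox="0 0 168.458 186.514">
  <polyline points="112.928,101.996 42.951,133.513 148.692,159.444" fill="none" stroke="#000000"/>
</svg>

Machine Y-up, SVG Y-down with viewBox height 186.514, so y_svg = 186.514 − y_machine; X carries over. Every run uses S847, so all elements get stroke `#000000` (cut).

Run 1: The run is open, so emit a `<polyline>` with points (Y-flipped): 112.928,101.996 42.951,133.513 148.692,159.444.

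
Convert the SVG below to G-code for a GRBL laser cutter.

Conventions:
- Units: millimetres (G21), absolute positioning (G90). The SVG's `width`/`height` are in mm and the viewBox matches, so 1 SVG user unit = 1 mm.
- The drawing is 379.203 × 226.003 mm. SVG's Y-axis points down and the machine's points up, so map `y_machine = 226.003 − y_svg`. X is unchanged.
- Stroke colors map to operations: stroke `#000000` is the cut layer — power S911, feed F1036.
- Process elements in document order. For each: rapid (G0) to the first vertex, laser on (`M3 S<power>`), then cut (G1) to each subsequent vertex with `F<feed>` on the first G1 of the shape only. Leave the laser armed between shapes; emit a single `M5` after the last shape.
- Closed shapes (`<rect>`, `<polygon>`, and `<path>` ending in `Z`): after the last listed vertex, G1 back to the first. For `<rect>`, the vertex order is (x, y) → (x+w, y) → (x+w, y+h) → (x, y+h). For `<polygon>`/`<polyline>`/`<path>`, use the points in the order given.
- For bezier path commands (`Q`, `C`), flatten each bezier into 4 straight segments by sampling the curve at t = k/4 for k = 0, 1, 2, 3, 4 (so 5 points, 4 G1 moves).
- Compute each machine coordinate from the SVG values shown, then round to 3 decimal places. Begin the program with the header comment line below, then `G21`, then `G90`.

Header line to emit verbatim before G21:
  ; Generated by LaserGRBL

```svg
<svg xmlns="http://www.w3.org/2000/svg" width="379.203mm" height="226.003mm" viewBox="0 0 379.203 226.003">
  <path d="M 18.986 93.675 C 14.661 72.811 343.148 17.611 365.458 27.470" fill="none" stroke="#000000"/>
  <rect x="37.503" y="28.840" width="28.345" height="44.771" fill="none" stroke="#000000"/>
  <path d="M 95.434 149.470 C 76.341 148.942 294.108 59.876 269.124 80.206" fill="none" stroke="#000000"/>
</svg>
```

1 u = 1 mm; y_m = 226.003 − y.

[1] `<path>` cubic bezier, #000000→cut S911 F1036: (18.986,132.328) → (68.160,152.861) → (182.234,176.952) → (301.302,195.282) → (365.458,198.533)

[2] `<rect>` rectangle, #000000→cut S911 F1036: (37.503,197.163) → (65.848,197.163) → (65.848,152.392) → (37.503,152.392) → (37.503,197.163) (closed)

[3] `<path>` cubic bezier, #000000→cut S911 F1036: (95.434,76.533) → (118.032,90.437) → (184.488,118.987) → (249.840,143.625) → (269.124,145.797)

; Generated by LaserGRBL
G21
G90
G0 X18.986 Y132.328
M3 S911
G1 X68.160 Y152.861 F1036
G1 X182.234 Y176.952
G1 X301.302 Y195.282
G1 X365.458 Y198.533
G0 X37.503 Y197.163
M3 S911
G1 X65.848 Y197.163 F1036
G1 X65.848 Y152.392
G1 X37.503 Y152.392
G1 X37.503 Y197.163
G0 X95.434 Y76.533
M3 S911
G1 X118.032 Y90.437 F1036
G1 X184.488 Y118.987
G1 X249.840 Y143.625
G1 X269.124 Y145.797
M5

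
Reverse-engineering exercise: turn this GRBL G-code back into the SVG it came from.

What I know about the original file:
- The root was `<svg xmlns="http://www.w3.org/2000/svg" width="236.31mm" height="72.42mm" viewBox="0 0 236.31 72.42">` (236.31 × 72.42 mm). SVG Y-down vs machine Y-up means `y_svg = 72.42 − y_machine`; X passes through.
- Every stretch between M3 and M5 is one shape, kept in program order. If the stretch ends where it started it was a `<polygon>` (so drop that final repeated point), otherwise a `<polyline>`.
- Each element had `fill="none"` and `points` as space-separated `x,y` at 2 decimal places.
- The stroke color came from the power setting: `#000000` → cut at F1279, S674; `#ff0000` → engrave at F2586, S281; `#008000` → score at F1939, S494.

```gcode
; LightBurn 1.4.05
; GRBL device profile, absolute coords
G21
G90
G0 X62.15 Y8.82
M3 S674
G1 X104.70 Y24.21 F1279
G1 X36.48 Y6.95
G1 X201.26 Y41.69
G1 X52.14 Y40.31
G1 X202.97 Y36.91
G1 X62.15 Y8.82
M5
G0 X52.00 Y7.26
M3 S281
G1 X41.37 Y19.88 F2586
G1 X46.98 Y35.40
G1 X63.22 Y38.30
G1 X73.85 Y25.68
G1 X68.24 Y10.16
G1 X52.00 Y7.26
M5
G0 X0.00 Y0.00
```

<svg xmlns="http://www.w3.org/2000/svg" width="236.31mm" height="72.42mm" viewBox="0 0 236.31 72.42">
  <polygon points="62.15,63.60 104.70,48.21 36.48,65.47 201.26,30.73 52.14,32.11 202.97,35.51" fill="none" stroke="#000000"/>
  <polygon points="52.00,65.16 41.37,52.54 46.98,37.02 63.22,34.12 73.85,46.74 68.24,62.26" fill="none" stroke="#ff0000"/>
</svg>

y_svg = 72.42 − y_m.

[1] S674→`#000000` (cut); closed run; points: 62.15,63.60 104.70,48.21 36.48,65.47 201.26,30.73 52.14,32.11 202.97,35.51

[2] S281→`#ff0000` (engrave); closed run; points: 52.00,65.16 41.37,52.54 46.98,37.02 63.22,34.12 73.85,46.74 68.24,62.26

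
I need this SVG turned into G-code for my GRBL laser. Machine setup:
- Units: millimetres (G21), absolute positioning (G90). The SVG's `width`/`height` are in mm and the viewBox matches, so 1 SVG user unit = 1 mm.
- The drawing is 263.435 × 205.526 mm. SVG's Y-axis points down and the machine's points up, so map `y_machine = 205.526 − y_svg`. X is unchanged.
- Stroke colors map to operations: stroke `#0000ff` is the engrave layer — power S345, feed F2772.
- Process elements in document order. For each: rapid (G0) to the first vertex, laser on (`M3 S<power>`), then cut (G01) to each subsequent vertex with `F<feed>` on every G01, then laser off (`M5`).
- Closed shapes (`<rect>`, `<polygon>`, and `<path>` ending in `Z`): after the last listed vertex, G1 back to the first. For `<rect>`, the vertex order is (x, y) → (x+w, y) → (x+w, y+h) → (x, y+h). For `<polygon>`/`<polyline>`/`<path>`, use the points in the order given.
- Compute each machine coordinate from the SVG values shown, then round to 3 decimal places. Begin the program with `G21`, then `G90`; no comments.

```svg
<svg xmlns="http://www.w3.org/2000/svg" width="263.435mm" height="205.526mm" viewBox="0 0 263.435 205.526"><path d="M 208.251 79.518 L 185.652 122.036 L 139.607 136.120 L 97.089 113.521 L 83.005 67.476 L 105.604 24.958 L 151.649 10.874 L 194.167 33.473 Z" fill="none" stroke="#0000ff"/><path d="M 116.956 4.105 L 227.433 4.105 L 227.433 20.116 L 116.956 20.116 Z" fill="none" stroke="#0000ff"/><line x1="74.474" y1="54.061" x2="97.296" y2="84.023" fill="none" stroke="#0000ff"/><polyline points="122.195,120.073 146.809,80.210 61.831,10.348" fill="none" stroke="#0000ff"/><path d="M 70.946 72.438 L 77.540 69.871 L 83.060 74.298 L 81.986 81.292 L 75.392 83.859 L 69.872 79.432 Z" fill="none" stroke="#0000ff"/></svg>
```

viewBox `0 0 263.435 205.526` with mm width/height → 1 unit = 1 mm. Flip: y_m = 205.526 − y_svg.

**Shape 1** — `<path>` regular polygon, stroke `#0000ff` → engrave (S345, F2772). Machine vertices: (208.251,126.008) → (185.652,83.490) → (139.607,69.406) → (97.089,92.005) → (83.005,138.050) → (105.604,180.568) → (151.649,194.652) → (194.167,172.053) → (208.251,126.008). Closed: final G1 returns to the first vertex.

**Shape 2** — `<path>` rectangle, stroke `#0000ff` → engrave (S345, F2772). Machine vertices: (116.956,201.421) → (227.433,201.421) → (227.433,185.410) → (116.956,185.410) → (116.956,201.421). Closed: final G1 returns to the first vertex.

**Shape 3** — `<line>` line segment, stroke `#0000ff` → engrave (S345, F2772). Machine vertices: (74.474,151.465) → (97.296,121.503). Open path.

**Shape 4** — `<polyline>` open polyline, stroke `#0000ff` → engrave (S345, F2772). Machine vertices: (122.195,85.453) → (146.809,125.316) → (61.831,195.178). Open path.

**Shape 5** — `<path>` regular polygon, stroke `#0000ff` → engrave (S345, F2772). Machine vertices: (70.946,133.088) → (77.540,135.655) → (83.060,131.228) → (81.986,124.234) → (75.392,121.667) → (69.872,126.094) → (70.946,133.088). Closed: final G1 returns to the first vertex.

G21
G90
G0 X208.251 Y126.008
M3 S345
G01 X185.652 Y83.490 F2772
G01 X139.607 Y69.406 F2772
G01 X97.089 Y92.005 F2772
G01 X83.005 Y138.050 F2772
G01 X105.604 Y180.568 F2772
G01 X151.649 Y194.652 F2772
G01 X194.167 Y172.053 F2772
G01 X208.251 Y126.008 F2772
M5
G0 X116.956 Y201.421
M3 S345
G01 X227.433 Y201.421 F2772
G01 X227.433 Y185.410 F2772
G01 X116.956 Y185.410 F2772
G01 X116.956 Y201.421 F2772
M5
G0 X74.474 Y151.465
M3 S345
G01 X97.296 Y121.503 F2772
M5
G0 X122.195 Y85.453
M3 S345
G01 X146.809 Y125.316 F2772
G01 X61.831 Y195.178 F2772
M5
G0 X70.946 Y133.088
M3 S345
G01 X77.540 Y135.655 F2772
G01 X83.060 Y131.228 F2772
G01 X81.986 Y124.234 F2772
G01 X75.392 Y121.667 F2772
G01 X69.872 Y126.094 F2772
G01 X70.946 Y133.088 F2772
M5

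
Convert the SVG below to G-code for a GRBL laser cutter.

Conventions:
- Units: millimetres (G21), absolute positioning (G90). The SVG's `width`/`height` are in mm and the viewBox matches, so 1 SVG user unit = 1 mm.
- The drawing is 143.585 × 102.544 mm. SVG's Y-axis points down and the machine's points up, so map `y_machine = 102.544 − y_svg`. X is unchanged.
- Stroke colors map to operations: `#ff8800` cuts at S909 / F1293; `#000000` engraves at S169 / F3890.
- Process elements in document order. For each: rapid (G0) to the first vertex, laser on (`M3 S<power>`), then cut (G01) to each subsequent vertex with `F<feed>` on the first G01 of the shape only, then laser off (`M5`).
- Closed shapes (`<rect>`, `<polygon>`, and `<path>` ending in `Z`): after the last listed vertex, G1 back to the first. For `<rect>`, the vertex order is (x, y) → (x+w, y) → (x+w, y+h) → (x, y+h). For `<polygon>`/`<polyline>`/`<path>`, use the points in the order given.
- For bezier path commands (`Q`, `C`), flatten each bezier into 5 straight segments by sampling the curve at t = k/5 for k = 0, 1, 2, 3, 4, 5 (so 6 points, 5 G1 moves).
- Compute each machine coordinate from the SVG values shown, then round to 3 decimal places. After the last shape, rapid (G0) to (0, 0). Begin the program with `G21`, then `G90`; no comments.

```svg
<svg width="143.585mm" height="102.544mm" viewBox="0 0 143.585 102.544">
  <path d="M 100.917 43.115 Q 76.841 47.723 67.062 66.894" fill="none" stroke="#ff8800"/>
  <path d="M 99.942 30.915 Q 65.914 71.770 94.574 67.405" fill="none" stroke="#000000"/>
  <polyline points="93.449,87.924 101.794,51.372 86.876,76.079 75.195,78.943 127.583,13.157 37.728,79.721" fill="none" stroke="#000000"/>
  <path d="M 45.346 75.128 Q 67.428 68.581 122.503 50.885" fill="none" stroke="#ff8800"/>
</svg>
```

Since the viewBox matches the mm dimensions, user units are millimetres directly. The only transform is the Y-flip y_m = 102.544 − y_svg.

Shape 1 is a quadratic bezier drawn with `<path>`. Its stroke #ff8800 means cut at S909, F1293. After flipping Y the toolpath is (100.917,59.429) → (91.858,57.003) → (83.944,53.413) → (77.173,48.657) → (71.545,42.736) → (67.062,35.650).

Shape 2 is a quadratic bezier drawn with `<path>`. Its stroke #000000 means engrave at S169, F3890. After flipping Y the toolpath is (99.942,71.629) → (88.838,57.096) → (82.750,46.180) → (81.676,38.882) → (85.618,35.202) → (94.574,35.139).

Shape 3 is a open polyline drawn with `<polyline>`. Its stroke #000000 means engrave at S169, F3890. After flipping Y the toolpath is (93.449,14.620) → (101.794,51.172) → (86.876,26.465) → (75.195,23.601) → (127.583,89.387) → (37.728,22.823).

Shape 4 is a quadratic bezier drawn with `<path>`. Its stroke #ff8800 means cut at S909, F1293. After flipping Y the toolpath is (45.346,27.416) → (55.499,30.481) → (68.290,34.437) → (83.722,39.286) → (101.793,45.027) → (122.503,51.659).

G21
G90
G0 X100.917 Y59.429
M3 S909
G01 X91.858 Y57.003 F1293
G01 X83.944 Y53.413
G01 X77.173 Y48.657
G01 X71.545 Y42.736
G01 X67.062 Y35.650
M5
G0 X99.942 Y71.629
M3 S169
G01 X88.838 Y57.096 F3890
G01 X82.750 Y46.180
G01 X81.676 Y38.882
G01 X85.618 Y35.202
G01 X94.574 Y35.139
M5
G0 X93.449 Y14.620
M3 S169
G01 X101.794 Y51.172 F3890
G01 X86.876 Y26.465
G01 X75.195 Y23.601
G01 X127.583 Y89.387
G01 X37.728 Y22.823
M5
G0 X45.346 Y27.416
M3 S909
G01 X55.499 Y30.481 F1293
G01 X68.290 Y34.437
G01 X83.722 Y39.286
G01 X101.793 Y45.027
G01 X122.503 Y51.659
M5
G0 X0.000 Y0.000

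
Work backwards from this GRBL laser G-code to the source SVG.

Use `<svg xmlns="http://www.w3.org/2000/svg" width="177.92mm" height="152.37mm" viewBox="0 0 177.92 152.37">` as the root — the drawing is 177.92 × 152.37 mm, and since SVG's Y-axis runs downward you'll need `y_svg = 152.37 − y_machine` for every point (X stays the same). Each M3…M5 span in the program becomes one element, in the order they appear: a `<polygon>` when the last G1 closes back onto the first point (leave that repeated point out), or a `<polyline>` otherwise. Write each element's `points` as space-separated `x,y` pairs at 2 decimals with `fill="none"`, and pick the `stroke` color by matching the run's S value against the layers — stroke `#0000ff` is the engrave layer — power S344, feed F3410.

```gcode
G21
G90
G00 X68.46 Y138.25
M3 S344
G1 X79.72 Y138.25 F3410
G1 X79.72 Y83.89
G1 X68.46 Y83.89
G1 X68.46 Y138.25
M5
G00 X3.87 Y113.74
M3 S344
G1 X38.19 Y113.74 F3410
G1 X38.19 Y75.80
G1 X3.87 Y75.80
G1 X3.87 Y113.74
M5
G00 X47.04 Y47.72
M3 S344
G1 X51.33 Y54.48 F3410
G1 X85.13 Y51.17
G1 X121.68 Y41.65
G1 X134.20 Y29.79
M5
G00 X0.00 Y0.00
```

<svg xmlns="http://www.w3.org/2000/svg" width="177.92mm" height="152.37mm" viewBox="0 0 177.92 152.37">
  <polygon points="68.46,14.12 79.72,14.12 79.72,68.48 68.46,68.48" fill="none" stroke="#0000ff"/>
  <polygon points="3.87,38.63 38.19,38.63 38.19,76.57 3.87,76.57" fill="none" stroke="#0000ff"/>
  <polyline points="47.04,104.65 51.33,97.89 85.13,101.20 121.68,110.72 134.20,122.58" fill="none" stroke="#0000ff"/>
</svg>

y_svg = 152.37 − y_m. Every run uses S344, so all elements get stroke `#0000ff` (engrave).

[1] closed run; points: 68.46,14.12 79.72,14.12 79.72,68.48 68.46,68.48

[2] closed run; points: 3.87,38.63 38.19,38.63 38.19,76.57 3.87,76.57

[3] open run; points: 47.04,104.65 51.33,97.89 85.13,101.20 121.68,110.72 134.20,122.58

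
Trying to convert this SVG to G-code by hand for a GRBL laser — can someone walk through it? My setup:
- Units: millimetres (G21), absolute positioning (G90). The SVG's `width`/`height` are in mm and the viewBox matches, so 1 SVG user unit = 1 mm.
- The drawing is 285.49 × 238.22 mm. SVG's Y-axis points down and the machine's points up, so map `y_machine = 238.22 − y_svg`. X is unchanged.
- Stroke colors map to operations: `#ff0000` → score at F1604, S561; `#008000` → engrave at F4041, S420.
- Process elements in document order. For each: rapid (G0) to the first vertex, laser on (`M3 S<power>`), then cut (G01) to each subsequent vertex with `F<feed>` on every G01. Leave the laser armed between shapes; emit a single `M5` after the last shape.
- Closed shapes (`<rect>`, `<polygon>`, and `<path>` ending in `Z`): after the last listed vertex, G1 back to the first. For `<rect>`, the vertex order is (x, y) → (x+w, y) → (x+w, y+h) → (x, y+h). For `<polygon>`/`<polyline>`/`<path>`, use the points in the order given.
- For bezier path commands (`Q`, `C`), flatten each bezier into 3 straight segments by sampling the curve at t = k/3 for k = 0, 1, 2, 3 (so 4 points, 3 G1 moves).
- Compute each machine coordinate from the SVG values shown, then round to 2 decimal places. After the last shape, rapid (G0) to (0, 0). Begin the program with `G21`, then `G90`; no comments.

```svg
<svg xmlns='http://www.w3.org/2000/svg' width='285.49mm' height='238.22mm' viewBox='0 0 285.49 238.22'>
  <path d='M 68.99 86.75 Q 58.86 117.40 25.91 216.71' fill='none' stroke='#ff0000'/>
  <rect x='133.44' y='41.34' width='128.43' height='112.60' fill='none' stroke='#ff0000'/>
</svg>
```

Since the viewBox matches the mm dimensions, user units are millimetres directly. The only transform is the Y-flip y_m = 238.22 − y_svg.

Shape 1 is a quadratic bezier drawn with `<path>`. Its stroke #ff0000 means score at S561, F1604. After flipping Y the toolpath is (68.99,151.47) → (59.70,123.41) → (45.34,80.09) → (25.91,21.51).

Shape 2 is a rectangle drawn with `<rect>`. Its stroke #ff0000 means score at S561, F1604. After flipping Y the toolpath is (133.44,196.88) → (261.87,196.88) → (261.87,84.28) → (133.44,84.28) → (133.44,196.88), returning to the start.

G21
G90
G0 X68.99 Y151.47
M3 S561
G01 X59.70 Y123.41 F1604
G01 X45.34 Y80.09 F1604
G01 X25.91 Y21.51 F1604
G0 X133.44 Y196.88
M3 S561
G01 X261.87 Y196.88 F1604
G01 X261.87 Y84.28 F1604
G01 X133.44 Y84.28 F1604
G01 X133.44 Y196.88 F1604
M5
G0 X0.00 Y0.00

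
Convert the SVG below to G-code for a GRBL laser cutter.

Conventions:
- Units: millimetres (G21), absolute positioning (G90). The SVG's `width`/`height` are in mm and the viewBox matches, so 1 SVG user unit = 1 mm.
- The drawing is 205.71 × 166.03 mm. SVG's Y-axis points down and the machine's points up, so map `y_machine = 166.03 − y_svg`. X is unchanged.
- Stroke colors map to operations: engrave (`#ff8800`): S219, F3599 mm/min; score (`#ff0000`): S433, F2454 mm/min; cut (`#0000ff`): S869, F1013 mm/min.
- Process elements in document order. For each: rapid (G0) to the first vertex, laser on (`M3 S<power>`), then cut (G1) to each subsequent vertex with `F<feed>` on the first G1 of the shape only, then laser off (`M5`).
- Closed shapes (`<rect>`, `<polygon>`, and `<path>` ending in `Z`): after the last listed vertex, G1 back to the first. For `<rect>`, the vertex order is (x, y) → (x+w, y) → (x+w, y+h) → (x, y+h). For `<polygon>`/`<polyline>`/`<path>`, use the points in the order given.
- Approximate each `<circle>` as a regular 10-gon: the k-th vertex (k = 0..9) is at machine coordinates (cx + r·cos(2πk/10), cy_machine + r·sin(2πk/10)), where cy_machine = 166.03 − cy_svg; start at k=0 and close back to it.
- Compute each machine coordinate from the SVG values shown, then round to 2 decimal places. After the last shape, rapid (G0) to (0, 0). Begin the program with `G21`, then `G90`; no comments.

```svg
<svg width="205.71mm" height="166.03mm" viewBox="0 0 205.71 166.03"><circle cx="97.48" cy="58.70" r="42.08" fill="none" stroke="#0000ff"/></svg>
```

G21
G90
G0 X139.56 Y107.33
M3 S869
G1 X131.52 Y132.06 F1013
G1 X110.48 Y147.35
G1 X84.48 Y147.35
G1 X63.44 Y132.06
G1 X55.40 Y107.33
G1 X63.44 Y82.60
G1 X84.48 Y67.31
G1 X110.48 Y67.31
G1 X131.52 Y82.60
G1 X139.56 Y107.33
M5
G0 X0.00 Y0.00

viewBox `0 0 205.71 166.03` with mm width/height → 1 unit = 1 mm. Flip: y_m = 166.03 − y_svg.

**Shape 1** — `<circle>` circle, stroke `#0000ff` → cut (S869, F1013). Machine vertices: (139.56,107.33) → (131.52,132.06) → (110.48,147.35) → (84.48,147.35) → (63.44,132.06) → (55.40,107.33) → (63.44,82.60) → (84.48,67.31) → (110.48,67.31) → (131.52,82.60) → (139.56,107.33). Closed: final G1 returns to the first vertex.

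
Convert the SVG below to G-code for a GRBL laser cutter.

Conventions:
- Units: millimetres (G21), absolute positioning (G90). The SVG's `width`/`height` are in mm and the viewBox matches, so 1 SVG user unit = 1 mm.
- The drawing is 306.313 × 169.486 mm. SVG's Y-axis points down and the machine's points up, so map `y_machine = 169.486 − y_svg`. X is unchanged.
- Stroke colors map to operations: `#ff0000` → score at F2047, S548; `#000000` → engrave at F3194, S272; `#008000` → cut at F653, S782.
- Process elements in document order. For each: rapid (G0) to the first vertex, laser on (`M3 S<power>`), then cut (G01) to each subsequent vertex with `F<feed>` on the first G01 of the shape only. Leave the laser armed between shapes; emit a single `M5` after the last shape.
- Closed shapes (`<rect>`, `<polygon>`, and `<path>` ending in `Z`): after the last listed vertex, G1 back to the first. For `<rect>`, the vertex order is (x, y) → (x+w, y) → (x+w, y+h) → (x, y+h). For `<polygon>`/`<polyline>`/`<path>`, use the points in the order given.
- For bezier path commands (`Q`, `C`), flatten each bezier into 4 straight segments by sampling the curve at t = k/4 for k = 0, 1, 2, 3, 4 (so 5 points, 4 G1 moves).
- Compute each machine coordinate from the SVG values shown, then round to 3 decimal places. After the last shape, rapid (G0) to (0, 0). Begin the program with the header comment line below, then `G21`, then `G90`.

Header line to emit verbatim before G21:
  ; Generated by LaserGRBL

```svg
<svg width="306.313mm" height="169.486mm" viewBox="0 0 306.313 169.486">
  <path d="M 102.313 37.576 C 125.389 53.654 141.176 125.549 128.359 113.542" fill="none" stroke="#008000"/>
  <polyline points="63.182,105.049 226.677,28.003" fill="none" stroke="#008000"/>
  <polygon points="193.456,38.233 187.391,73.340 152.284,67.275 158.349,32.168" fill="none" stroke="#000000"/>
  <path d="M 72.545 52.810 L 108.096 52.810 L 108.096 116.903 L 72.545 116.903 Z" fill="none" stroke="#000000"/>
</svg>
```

; Generated by LaserGRBL
G21
G90
G0 X102.313 Y131.910
M3 S782
G01 X117.920 Y111.569 F653
G01 X128.796 Y83.395
G01 X132.942 Y60.487
G01 X128.359 Y55.944
G0 X63.182 Y64.437
M3 S782
G01 X226.677 Y141.483 F653
G0 X193.456 Y131.253
M3 S272
G01 X187.391 Y96.146 F3194
G01 X152.284 Y102.211
G01 X158.349 Y137.318
G01 X193.456 Y131.253
G0 X72.545 Y116.676
M3 S272
G01 X108.096 Y116.676 F3194
G01 X108.096 Y52.583
G01 X72.545 Y52.583
G01 X72.545 Y116.676
M5
G0 X0.000 Y0.000

Since the viewBox matches the mm dimensions, user units are millimetres directly. The only transform is the Y-flip y_m = 169.486 − y_svg.

Shape 1 is a cubic bezier drawn with `<path>`. Its stroke #008000 means cut at S782, F653. After flipping Y the toolpath is (102.313,131.910) → (117.920,111.569) → (128.796,83.395) → (132.942,60.487) → (128.359,55.944).

Shape 2 is a line segment drawn with `<polyline>`. Its stroke #008000 means cut at S782, F653. After flipping Y the toolpath is (63.182,64.437) → (226.677,141.483).

Shape 3 is a regular polygon drawn with `<polygon>`. Its stroke #000000 means engrave at S272, F3194. After flipping Y the toolpath is (193.456,131.253) → (187.391,96.146) → (152.284,102.211) → (158.349,137.318) → (193.456,131.253), returning to the start.

Shape 4 is a rectangle drawn with `<path>`. Its stroke #000000 means engrave at S272, F3194. After flipping Y the toolpath is (72.545,116.676) → (108.096,116.676) → (108.096,52.583) → (72.545,52.583) → (72.545,116.676), returning to the start.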